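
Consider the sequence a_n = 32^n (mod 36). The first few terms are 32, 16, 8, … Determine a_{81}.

Computing terms: a_1 = 32; a_2 = 16; a_3 = 8; a_4 = 4; a_5 = 20; a_6 = 28; a_7 = 32.
Since a_7 = a_1 = 32, the sequence is periodic with period 6.
(81 - 1) mod 6 = 2, so a_{81} = a_3 = 8.

8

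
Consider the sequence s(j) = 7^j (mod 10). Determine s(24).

Computing terms: s(1) = 7,  s(2) = 9,  s(3) = 3,  s(4) = 1,  s(5) = 7.
Since s(5) = s(1) = 7, the sequence is periodic with period 4.
So s(24) = s(1 + ((24-1) mod 4)) = s(4) = 1.

1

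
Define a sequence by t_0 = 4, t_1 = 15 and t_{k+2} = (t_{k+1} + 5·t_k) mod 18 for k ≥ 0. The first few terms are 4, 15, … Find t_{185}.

t_0 = 4; t_1 = 15; t_2 = 17; t_3 = 2; t_4 = 15; t_5 = 7; t_6 = 10; t_7 = 9; t_8 = 5; t_9 = 14; t_{10} = 3; t_{11} = 1; t_{12} = 16; t_{13} = 3; t_{14} = 11; t_{15} = 8; t_{16} = 9; t_{17} = 13; t_{18} = 4; t_{19} = 15.
Since (t_{18}, t_{19}) = (t_0, t_1) = (4, 15) (two consecutive terms determine the rest), the sequence is periodic with period 18.
(185 - 0) mod 18 = 5, so t_{185} = t_5 = 7.

7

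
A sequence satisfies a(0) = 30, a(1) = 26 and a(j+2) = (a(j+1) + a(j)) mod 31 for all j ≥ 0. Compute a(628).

3

We have a(0) = 30; a(1) = 26; a(2) = 25; a(3) = 20; a(4) = 14; a(5) = 3; a(6) = 17; a(7) = 20; a(8) = 6; a(9) = 26; a(10) = 1; a(11) = 27; a(12) = 28; a(13) = 24; a(14) = 21; a(15) = 14; a(16) = 4; a(17) = 18; a(18) = 22; a(19) = 9; a(20) = 0; a(21) = 9; a(22) = 9; a(23) = 18; a(24) = 27; a(25) = 14; a(26) = 10; a(27) = 24; a(28) = 3; a(29) = 27; a(30) = 30; a(31) = 26.
The sequence repeats with period 30.
So a(628) = a(0 + ((628-0) mod 30)) = a(28) = 3.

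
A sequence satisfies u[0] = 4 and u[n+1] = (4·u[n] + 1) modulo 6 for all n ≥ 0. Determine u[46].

5

Listing terms: u[0] = 4,  u[1] = 5,  u[2] = 3,  u[3] = 1,  u[4] = 5.
Since u[4] = u[1] = 5, the sequence is eventually periodic: after a pre-period of length 1 it cycles with period 3.
For n ≥ 1, u[n] depends only on (n - 1) mod 3. (46 - 1) mod 3 = 0, so u[46] = u[1] = 5.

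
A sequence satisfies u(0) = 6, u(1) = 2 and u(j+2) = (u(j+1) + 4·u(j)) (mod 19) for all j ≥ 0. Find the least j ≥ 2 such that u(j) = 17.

u(0) = 6, u(1) = 2, u(2) = 7, u(3) = 15, u(4) = 5, u(5) = 8, u(6) = 9, u(7) = 3, u(8) = 1, u(9) = 13, u(10) = 17, u(11) = 12, u(12) = 4, u(13) = 14, u(14) = 11, u(15) = 10, u(16) = 16, u(17) = 18, u(18) = 6, u(19) = 2.
Since (u(18), u(19)) = (u(0), u(1)) = (6, 2) (two consecutive terms determine the rest), the sequence is periodic with period 18.
The value 17 first appears (with j ≥ 2) at u(10).

10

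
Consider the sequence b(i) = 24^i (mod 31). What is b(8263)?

12

Computing terms: b(1) = 24, b(2) = 18, b(3) = 29, b(4) = 14, b(5) = 26, b(6) = 4, b(7) = 3, b(8) = 10, b(9) = 23, b(10) = 25, b(11) = 11, b(12) = 16, b(13) = 12, b(14) = 9, b(15) = 30, b(16) = 7, b(17) = 13, b(18) = 2, b(19) = 17, b(20) = 5, b(21) = 27, b(22) = 28, b(23) = 21, b(24) = 8, b(25) = 6, b(26) = 20, b(27) = 15, b(28) = 19, b(29) = 22, b(30) = 1, b(31) = 24.
Since b(31) = b(1) = 24, the sequence is periodic with period 30.
(8263 - 1) mod 30 = 12, so b(8263) = b(13) = 12.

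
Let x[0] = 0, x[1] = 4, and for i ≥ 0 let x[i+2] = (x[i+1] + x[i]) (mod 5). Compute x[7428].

Listing terms: x[0] = 0, x[1] = 4, x[2] = 4, x[3] = 3, x[4] = 2, x[5] = 0, x[6] = 2, x[7] = 2, x[8] = 4, x[9] = 1, x[10] = 0, x[11] = 1, x[12] = 1, x[13] = 2, x[14] = 3, x[15] = 0, x[16] = 3, x[17] = 3, x[18] = 1, x[19] = 4, x[20] = 0, x[21] = 4.
Since (x[20], x[21]) = (x[0], x[1]) = (0, 4) (two consecutive terms determine the rest), the sequence is periodic with period 20.
So x[7428] = x[0 + ((7428-0) mod 20)] = x[8] = 4.

4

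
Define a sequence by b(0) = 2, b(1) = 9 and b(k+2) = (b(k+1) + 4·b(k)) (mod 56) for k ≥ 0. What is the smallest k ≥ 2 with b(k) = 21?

7

Listing terms: b(0) = 2; b(1) = 9; b(2) = 17; b(3) = 53; b(4) = 9; b(5) = 53; b(6) = 33; b(7) = 21; b(8) = 41; b(9) = 13; b(10) = 9; b(11) = 5; b(12) = 41; b(13) = 5; b(14) = 1; b(15) = 21; b(16) = 25; b(17) = 53; b(18) = 41; b(19) = 29; b(20) = 25; b(21) = 29; b(22) = 17; b(23) = 21; b(24) = 33; b(25) = 5; b(26) = 25; b(27) = 45; b(28) = 33; b(29) = 45; b(30) = 9; b(31) = 21; b(32) = 1; b(33) = 29; b(34) = 33; b(35) = 37; b(36) = 1; b(37) = 37; b(38) = 41; b(39) = 21; b(40) = 17; b(41) = 45; b(42) = 1; b(43) = 13; b(44) = 17; b(45) = 13; b(46) = 25; b(47) = 21; b(48) = 9; b(49) = 37; b(50) = 17; b(51) = 53.
Since (b(50), b(51)) = (b(2), b(3)) = (17, 53) (two consecutive terms determine the rest), the sequence is eventually periodic: after a pre-period of length 2 it cycles with period 48.
The value 21 first appears (with k ≥ 2) at b(7).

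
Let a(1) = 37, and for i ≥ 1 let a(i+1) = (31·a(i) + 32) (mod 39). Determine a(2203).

25

We have a(1) = 37,  a(2) = 9,  a(3) = 38,  a(4) = 1,  a(5) = 24,  a(6) = 35,  a(7) = 25,  a(8) = 27,  a(9) = 11,  a(10) = 22,  a(11) = 12,  a(12) = 14,  a(13) = 37.
The sequence repeats with period 12.
(2203 - 1) mod 12 = 6, so a(2203) = a(7) = 25.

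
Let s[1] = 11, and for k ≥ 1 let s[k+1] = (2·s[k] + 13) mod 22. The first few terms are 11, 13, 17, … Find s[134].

3

s[1] = 11; s[2] = 13; s[3] = 17; s[4] = 3; s[5] = 19; s[6] = 7; s[7] = 5; s[8] = 1; s[9] = 15; s[10] = 21; s[11] = 11.
Since s[11] = s[1] = 11, the sequence is periodic with period 10.
(134 - 1) mod 10 = 3, so s[134] = s[4] = 3.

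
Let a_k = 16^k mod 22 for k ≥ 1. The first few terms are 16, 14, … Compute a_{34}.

20

We have a_1 = 16; a_2 = 14; a_3 = 4; a_4 = 20; a_5 = 12; a_6 = 16.
Since a_6 = a_1 = 16, the sequence is periodic with period 5.
So a_{34} = a_{1 + ((34-1) mod 5)} = a_4 = 20.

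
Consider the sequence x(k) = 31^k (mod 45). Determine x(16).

Computing terms: x(1) = 31; x(2) = 16; x(3) = 1; x(4) = 31.
Since x(4) = x(1) = 31, the sequence is periodic with period 3.
So x(16) = x(1 + ((16-1) mod 3)) = x(1) = 31.

31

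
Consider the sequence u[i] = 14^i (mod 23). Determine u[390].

8

We have u[1] = 14, u[2] = 12, u[3] = 7, u[4] = 6, u[5] = 15, u[6] = 3, u[7] = 19, u[8] = 13, u[9] = 21, u[10] = 18, u[11] = 22, u[12] = 9, u[13] = 11, u[14] = 16, u[15] = 17, u[16] = 8, u[17] = 20, u[18] = 4, u[19] = 10, u[20] = 2, u[21] = 5, u[22] = 1, u[23] = 14.
Since u[23] = u[1] = 14, the sequence is periodic with period 22.
(390 - 1) mod 22 = 15, so u[390] = u[16] = 8.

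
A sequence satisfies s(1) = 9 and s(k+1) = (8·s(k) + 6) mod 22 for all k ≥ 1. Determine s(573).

14

Listing terms: s(1) = 9, s(2) = 12, s(3) = 14, s(4) = 8, s(5) = 4, s(6) = 16, s(7) = 2, s(8) = 0, s(9) = 6, s(10) = 10, s(11) = 20, s(12) = 12.
Since s(12) = s(2) = 12, the sequence is eventually periodic: after a pre-period of length 1 it cycles with period 10.
For k ≥ 2, s(k) depends only on (k - 2) mod 10. (573 - 2) mod 10 = 1, so s(573) = s(3) = 14.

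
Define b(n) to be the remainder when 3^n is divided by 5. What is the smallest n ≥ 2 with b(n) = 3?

We have b(1) = 3; b(2) = 4; b(3) = 2; b(4) = 1; b(5) = 3.
The sequence repeats with period 4.
The value 3 next appears (with n ≥ 2) at b(5).

5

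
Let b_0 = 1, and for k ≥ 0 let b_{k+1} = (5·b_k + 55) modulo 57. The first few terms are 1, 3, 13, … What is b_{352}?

Listing terms: b_0 = 1,  b_1 = 3,  b_2 = 13,  b_3 = 6,  b_4 = 28,  b_5 = 24,  b_6 = 4,  b_7 = 18,  b_8 = 31,  b_9 = 39,  b_{10} = 22,  b_{11} = 51,  b_{12} = 25,  b_{13} = 9,  b_{14} = 43,  b_{15} = 42,  b_{16} = 37,  b_{17} = 12,  b_{18} = 1.
The sequence repeats with period 18.
(352 - 0) mod 18 = 10, so b_{352} = b_{10} = 22.

22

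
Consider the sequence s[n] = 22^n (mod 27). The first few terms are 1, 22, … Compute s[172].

s[0] = 1,  s[1] = 22,  s[2] = 25,  s[3] = 10,  s[4] = 4,  s[5] = 7,  s[6] = 19,  s[7] = 13,  s[8] = 16,  s[9] = 1.
The sequence repeats with period 9.
So s[172] = s[0 + ((172-0) mod 9)] = s[1] = 22.

22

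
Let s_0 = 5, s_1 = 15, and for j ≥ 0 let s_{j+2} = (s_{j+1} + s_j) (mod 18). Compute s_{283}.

Listing terms: s_0 = 5,  s_1 = 15,  s_2 = 2,  s_3 = 17,  s_4 = 1,  s_5 = 0,  s_6 = 1,  s_7 = 1,  s_8 = 2,  s_9 = 3,  s_{10} = 5,  s_{11} = 8,  s_{12} = 13,  s_{13} = 3,  s_{14} = 16,  s_{15} = 1,  s_{16} = 17,  s_{17} = 0,  s_{18} = 17,  s_{19} = 17,  s_{20} = 16,  s_{21} = 15,  s_{22} = 13,  s_{23} = 10,  s_{24} = 5,  s_{25} = 15.
The sequence repeats with period 24.
(283 - 0) mod 24 = 19, so s_{283} = s_{19} = 17.

17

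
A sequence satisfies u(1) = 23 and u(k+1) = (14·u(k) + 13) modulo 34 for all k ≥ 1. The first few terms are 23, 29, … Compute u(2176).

25

We have u(1) = 23, u(2) = 29, u(3) = 11, u(4) = 31, u(5) = 5, u(6) = 15, u(7) = 19, u(8) = 7, u(9) = 9, u(10) = 3, u(11) = 21, u(12) = 1, u(13) = 27, u(14) = 17, u(15) = 13, u(16) = 25, u(17) = 23.
Since u(17) = u(1) = 23, the sequence is periodic with period 16.
So u(2176) = u(1 + ((2176-1) mod 16)) = u(16) = 25.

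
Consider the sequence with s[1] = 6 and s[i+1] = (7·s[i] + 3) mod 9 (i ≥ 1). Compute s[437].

Listing terms: s[1] = 6, s[2] = 0, s[3] = 3, s[4] = 6.
The sequence repeats with period 3.
(437 - 1) mod 3 = 1, so s[437] = s[2] = 0.

0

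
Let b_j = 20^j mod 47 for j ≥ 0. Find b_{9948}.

36

Computing terms: b_0 = 1, b_1 = 20, b_2 = 24, b_3 = 10, b_4 = 12, b_5 = 5, b_6 = 6, b_7 = 26, b_8 = 3, b_9 = 13, b_{10} = 25, b_{11} = 30, b_{12} = 36, b_{13} = 15, b_{14} = 18, b_{15} = 31, b_{16} = 9, b_{17} = 39, b_{18} = 28, b_{19} = 43, b_{20} = 14, b_{21} = 45, b_{22} = 7, b_{23} = 46, b_{24} = 27, b_{25} = 23, b_{26} = 37, b_{27} = 35, b_{28} = 42, b_{29} = 41, b_{30} = 21, b_{31} = 44, b_{32} = 34, b_{33} = 22, b_{34} = 17, b_{35} = 11, b_{36} = 32, b_{37} = 29, b_{38} = 16, b_{39} = 38, b_{40} = 8, b_{41} = 19, b_{42} = 4, b_{43} = 33, b_{44} = 2, b_{45} = 40, b_{46} = 1.
The sequence repeats with period 46.
So b_{9948} = b_{0 + ((9948-0) mod 46)} = b_{12} = 36.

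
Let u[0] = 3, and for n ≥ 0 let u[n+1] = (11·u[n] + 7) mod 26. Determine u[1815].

Computing terms: u[0] = 3,  u[1] = 14,  u[2] = 5,  u[3] = 10,  u[4] = 13,  u[5] = 20,  u[6] = 19,  u[7] = 8,  u[8] = 17,  u[9] = 12,  u[10] = 9,  u[11] = 2,  u[12] = 3.
Since u[12] = u[0] = 3, the sequence is periodic with period 12.
(1815 - 0) mod 12 = 3, so u[1815] = u[3] = 10.

10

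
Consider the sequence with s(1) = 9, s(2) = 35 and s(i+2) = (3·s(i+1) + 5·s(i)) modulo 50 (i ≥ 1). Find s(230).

s(1) = 9, s(2) = 35, s(3) = 0, s(4) = 25, s(5) = 25, s(6) = 0, s(7) = 25.
Since (s(6), s(7)) = (s(3), s(4)) = (0, 25) (two consecutive terms determine the rest), the sequence is eventually periodic: after a pre-period of length 2 it cycles with period 3.
For i ≥ 3, s(i) depends only on (i - 3) mod 3. (230 - 3) mod 3 = 2, so s(230) = s(5) = 25.

25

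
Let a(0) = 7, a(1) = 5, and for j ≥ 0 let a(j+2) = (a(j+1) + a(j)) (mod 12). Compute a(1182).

3

We have a(0) = 7,  a(1) = 5,  a(2) = 0,  a(3) = 5,  a(4) = 5,  a(5) = 10,  a(6) = 3,  a(7) = 1,  a(8) = 4,  a(9) = 5,  a(10) = 9,  a(11) = 2,  a(12) = 11,  a(13) = 1,  a(14) = 0,  a(15) = 1,  a(16) = 1,  a(17) = 2,  a(18) = 3,  a(19) = 5,  a(20) = 8,  a(21) = 1,  a(22) = 9,  a(23) = 10,  a(24) = 7,  a(25) = 5.
The sequence repeats with period 24.
(1182 - 0) mod 24 = 6, so a(1182) = a(6) = 3.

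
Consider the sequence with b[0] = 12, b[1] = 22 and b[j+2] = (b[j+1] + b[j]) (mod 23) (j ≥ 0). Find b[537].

b[0] = 12; b[1] = 22; b[2] = 11; b[3] = 10; b[4] = 21; b[5] = 8; b[6] = 6; b[7] = 14; b[8] = 20; b[9] = 11; b[10] = 8; b[11] = 19; b[12] = 4; b[13] = 0; b[14] = 4; b[15] = 4; b[16] = 8; b[17] = 12; b[18] = 20; b[19] = 9; b[20] = 6; b[21] = 15; b[22] = 21; b[23] = 13; b[24] = 11; b[25] = 1; b[26] = 12; b[27] = 13; b[28] = 2; b[29] = 15; b[30] = 17; b[31] = 9; b[32] = 3; b[33] = 12; b[34] = 15; b[35] = 4; b[36] = 19; b[37] = 0; b[38] = 19; b[39] = 19; b[40] = 15; b[41] = 11; b[42] = 3; b[43] = 14; b[44] = 17; b[45] = 8; b[46] = 2; b[47] = 10; b[48] = 12; b[49] = 22.
Since (b[48], b[49]) = (b[0], b[1]) = (12, 22) (two consecutive terms determine the rest), the sequence is periodic with period 48.
(537 - 0) mod 48 = 9, so b[537] = b[9] = 11.

11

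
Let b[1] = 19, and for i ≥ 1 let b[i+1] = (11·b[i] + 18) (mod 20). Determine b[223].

15

Listing terms: b[1] = 19, b[2] = 7, b[3] = 15, b[4] = 3, b[5] = 11, b[6] = 19.
Since b[6] = b[1] = 19, the sequence is periodic with period 5.
(223 - 1) mod 5 = 2, so b[223] = b[3] = 15.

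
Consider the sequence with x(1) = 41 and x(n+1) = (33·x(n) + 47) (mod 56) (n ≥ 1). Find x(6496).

x(1) = 41,  x(2) = 0,  x(3) = 47,  x(4) = 30,  x(5) = 29,  x(6) = 52,  x(7) = 27,  x(8) = 42,  x(9) = 33,  x(10) = 16,  x(11) = 15,  x(12) = 38,  x(13) = 13,  x(14) = 28,  x(15) = 19,  x(16) = 2,  x(17) = 1,  x(18) = 24,  x(19) = 55,  x(20) = 14,  x(21) = 5,  x(22) = 44,  x(23) = 43,  x(24) = 10,  x(25) = 41.
Since x(25) = x(1) = 41, the sequence is periodic with period 24.
(6496 - 1) mod 24 = 15, so x(6496) = x(16) = 2.

2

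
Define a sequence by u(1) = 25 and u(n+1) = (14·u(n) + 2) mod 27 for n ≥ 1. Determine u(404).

1

We have u(1) = 25,  u(2) = 1,  u(3) = 16,  u(4) = 10,  u(5) = 7,  u(6) = 19,  u(7) = 25.
The sequence repeats with period 6.
So u(404) = u(1 + ((404-1) mod 6)) = u(2) = 1.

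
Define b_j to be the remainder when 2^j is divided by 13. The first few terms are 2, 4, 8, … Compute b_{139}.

11

Listing terms: b_1 = 2, b_2 = 4, b_3 = 8, b_4 = 3, b_5 = 6, b_6 = 12, b_7 = 11, b_8 = 9, b_9 = 5, b_{10} = 10, b_{11} = 7, b_{12} = 1, b_{13} = 2.
The sequence repeats with period 12.
So b_{139} = b_{1 + ((139-1) mod 12)} = b_7 = 11.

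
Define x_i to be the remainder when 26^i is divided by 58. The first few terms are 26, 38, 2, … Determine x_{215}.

We have x_1 = 26; x_2 = 38; x_3 = 2; x_4 = 52; x_5 = 18; x_6 = 4; x_7 = 46; x_8 = 36; x_9 = 8; x_{10} = 34; x_{11} = 14; x_{12} = 16; x_{13} = 10; x_{14} = 28; x_{15} = 32; x_{16} = 20; x_{17} = 56; x_{18} = 6; x_{19} = 40; x_{20} = 54; x_{21} = 12; x_{22} = 22; x_{23} = 50; x_{24} = 24; x_{25} = 44; x_{26} = 42; x_{27} = 48; x_{28} = 30; x_{29} = 26.
Since x_{29} = x_1 = 26, the sequence is periodic with period 28.
(215 - 1) mod 28 = 18, so x_{215} = x_{19} = 40.

40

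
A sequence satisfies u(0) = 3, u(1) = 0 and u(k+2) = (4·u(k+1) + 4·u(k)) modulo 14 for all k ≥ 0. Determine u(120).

10

We have u(0) = 3; u(1) = 0; u(2) = 12; u(3) = 6; u(4) = 2; u(5) = 4; u(6) = 10; u(7) = 0; u(8) = 12.
Since (u(7), u(8)) = (u(1), u(2)) = (0, 12) (two consecutive terms determine the rest), the sequence is eventually periodic: after a pre-period of length 1 it cycles with period 6.
For k ≥ 1, u(k) depends only on (k - 1) mod 6. (120 - 1) mod 6 = 5, so u(120) = u(6) = 10.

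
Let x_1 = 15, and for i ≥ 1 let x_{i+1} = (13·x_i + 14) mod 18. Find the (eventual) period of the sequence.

x_1 = 15,  x_2 = 11,  x_3 = 13,  x_4 = 3,  x_5 = 17,  x_6 = 1,  x_7 = 9,  x_8 = 5,  x_9 = 7,  x_{10} = 15.
The sequence repeats with period 9.

9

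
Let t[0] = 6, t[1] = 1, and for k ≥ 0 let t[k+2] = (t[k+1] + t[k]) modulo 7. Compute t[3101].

t[0] = 6,  t[1] = 1,  t[2] = 0,  t[3] = 1,  t[4] = 1,  t[5] = 2,  t[6] = 3,  t[7] = 5,  t[8] = 1,  t[9] = 6,  t[10] = 0,  t[11] = 6,  t[12] = 6,  t[13] = 5,  t[14] = 4,  t[15] = 2,  t[16] = 6,  t[17] = 1.
Since (t[16], t[17]) = (t[0], t[1]) = (6, 1) (two consecutive terms determine the rest), the sequence is periodic with period 16.
So t[3101] = t[0 + ((3101-0) mod 16)] = t[13] = 5.

5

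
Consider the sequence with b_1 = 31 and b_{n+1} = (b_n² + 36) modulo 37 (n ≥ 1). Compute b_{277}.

Listing terms: b_1 = 31,  b_2 = 35,  b_3 = 3,  b_4 = 8,  b_5 = 26,  b_6 = 9,  b_7 = 6,  b_8 = 35.
Since b_8 = b_2 = 35, the sequence is eventually periodic: after a pre-period of length 1 it cycles with period 6.
For n ≥ 2, b_n depends only on (n - 2) mod 6. (277 - 2) mod 6 = 5, so b_{277} = b_7 = 6.

6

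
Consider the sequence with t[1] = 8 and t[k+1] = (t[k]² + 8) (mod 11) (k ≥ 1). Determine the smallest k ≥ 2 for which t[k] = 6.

2

t[1] = 8,  t[2] = 6,  t[3] = 0,  t[4] = 8.
The sequence repeats with period 3.
The value 6 first appears (with k ≥ 2) at t[2].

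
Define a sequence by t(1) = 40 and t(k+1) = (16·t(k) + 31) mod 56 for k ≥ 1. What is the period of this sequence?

Computing terms: t(1) = 40; t(2) = 55; t(3) = 15; t(4) = 47; t(5) = 55.
Since t(5) = t(2) = 55, the sequence is eventually periodic: after a pre-period of length 1 it cycles with period 3.

3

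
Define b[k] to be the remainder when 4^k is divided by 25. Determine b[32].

Computing terms: b[1] = 4; b[2] = 16; b[3] = 14; b[4] = 6; b[5] = 24; b[6] = 21; b[7] = 9; b[8] = 11; b[9] = 19; b[10] = 1; b[11] = 4.
The sequence repeats with period 10.
So b[32] = b[1 + ((32-1) mod 10)] = b[2] = 16.

16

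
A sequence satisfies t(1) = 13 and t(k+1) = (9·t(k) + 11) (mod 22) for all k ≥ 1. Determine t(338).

8

We have t(1) = 13; t(2) = 18; t(3) = 19; t(4) = 6; t(5) = 21; t(6) = 2; t(7) = 7; t(8) = 8; t(9) = 17; t(10) = 10; t(11) = 13.
Since t(11) = t(1) = 13, the sequence is periodic with period 10.
So t(338) = t(1 + ((338-1) mod 10)) = t(8) = 8.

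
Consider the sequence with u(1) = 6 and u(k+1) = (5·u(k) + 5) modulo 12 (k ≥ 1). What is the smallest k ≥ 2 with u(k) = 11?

2

We have u(1) = 6, u(2) = 11, u(3) = 0, u(4) = 5, u(5) = 6.
Since u(5) = u(1) = 6, the sequence is periodic with period 4.
The value 11 first appears (with k ≥ 2) at u(2).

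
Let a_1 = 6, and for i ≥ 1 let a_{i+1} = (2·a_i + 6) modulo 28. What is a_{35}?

Listing terms: a_1 = 6; a_2 = 18; a_3 = 14; a_4 = 6.
The sequence repeats with period 3.
So a_{35} = a_{1 + ((35-1) mod 3)} = a_2 = 18.

18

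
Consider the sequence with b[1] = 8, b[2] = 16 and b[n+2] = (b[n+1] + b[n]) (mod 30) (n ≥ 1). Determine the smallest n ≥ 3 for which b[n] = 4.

Listing terms: b[1] = 8, b[2] = 16, b[3] = 24, b[4] = 10, b[5] = 4, b[6] = 14, b[7] = 18, b[8] = 2, b[9] = 20, b[10] = 22, b[11] = 12, b[12] = 4, b[13] = 16, b[14] = 20, b[15] = 6, b[16] = 26, b[17] = 2, b[18] = 28, b[19] = 0, b[20] = 28, b[21] = 28, b[22] = 26, b[23] = 24, b[24] = 20, b[25] = 14, b[26] = 4, b[27] = 18, b[28] = 22, b[29] = 10, b[30] = 2, b[31] = 12, b[32] = 14, b[33] = 26, b[34] = 10, b[35] = 6, b[36] = 16, b[37] = 22, b[38] = 8, b[39] = 0, b[40] = 8, b[41] = 8, b[42] = 16.
The sequence repeats with period 40.
The value 4 first appears (with n ≥ 3) at b[5].

5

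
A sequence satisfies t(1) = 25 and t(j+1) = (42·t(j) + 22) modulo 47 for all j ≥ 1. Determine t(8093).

Listing terms: t(1) = 25,  t(2) = 38,  t(3) = 20,  t(4) = 16,  t(5) = 36,  t(6) = 30,  t(7) = 13,  t(8) = 4,  t(9) = 2,  t(10) = 12,  t(11) = 9,  t(12) = 24,  t(13) = 43,  t(14) = 42,  t(15) = 0,  t(16) = 22,  t(17) = 6,  t(18) = 39,  t(19) = 15,  t(20) = 41,  t(21) = 5,  t(22) = 44,  t(23) = 37,  t(24) = 25.
The sequence repeats with period 23.
(8093 - 1) mod 23 = 19, so t(8093) = t(20) = 41.

41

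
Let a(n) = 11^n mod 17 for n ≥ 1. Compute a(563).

5

Computing terms: a(1) = 11, a(2) = 2, a(3) = 5, a(4) = 4, a(5) = 10, a(6) = 8, a(7) = 3, a(8) = 16, a(9) = 6, a(10) = 15, a(11) = 12, a(12) = 13, a(13) = 7, a(14) = 9, a(15) = 14, a(16) = 1, a(17) = 11.
The sequence repeats with period 16.
So a(563) = a(1 + ((563-1) mod 16)) = a(3) = 5.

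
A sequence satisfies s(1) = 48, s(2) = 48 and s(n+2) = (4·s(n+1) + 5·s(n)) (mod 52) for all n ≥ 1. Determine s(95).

16

Computing terms: s(1) = 48; s(2) = 48; s(3) = 16; s(4) = 44; s(5) = 48; s(6) = 48.
Since (s(5), s(6)) = (s(1), s(2)) = (48, 48) (two consecutive terms determine the rest), the sequence is periodic with period 4.
So s(95) = s(1 + ((95-1) mod 4)) = s(3) = 16.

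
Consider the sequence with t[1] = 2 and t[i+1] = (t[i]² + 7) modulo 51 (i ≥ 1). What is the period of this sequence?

3

We have t[1] = 2,  t[2] = 11,  t[3] = 26,  t[4] = 20,  t[5] = 50,  t[6] = 8,  t[7] = 20.
Since t[7] = t[4] = 20, the sequence is eventually periodic: after a pre-period of length 3 it cycles with period 3.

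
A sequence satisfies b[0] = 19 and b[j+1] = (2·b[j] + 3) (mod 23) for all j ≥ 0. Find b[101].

16

We have b[0] = 19,  b[1] = 18,  b[2] = 16,  b[3] = 12,  b[4] = 4,  b[5] = 11,  b[6] = 2,  b[7] = 7,  b[8] = 17,  b[9] = 14,  b[10] = 8,  b[11] = 19.
The sequence repeats with period 11.
(101 - 0) mod 11 = 2, so b[101] = b[2] = 16.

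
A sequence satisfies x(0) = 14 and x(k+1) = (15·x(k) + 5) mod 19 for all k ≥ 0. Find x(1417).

17

Computing terms: x(0) = 14; x(1) = 6; x(2) = 0; x(3) = 5; x(4) = 4; x(5) = 8; x(6) = 11; x(7) = 18; x(8) = 9; x(9) = 7; x(10) = 15; x(11) = 2; x(12) = 16; x(13) = 17; x(14) = 13; x(15) = 10; x(16) = 3; x(17) = 12; x(18) = 14.
The sequence repeats with period 18.
So x(1417) = x(0 + ((1417-0) mod 18)) = x(13) = 17.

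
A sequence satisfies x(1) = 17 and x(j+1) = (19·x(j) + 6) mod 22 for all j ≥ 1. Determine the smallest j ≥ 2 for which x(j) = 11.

10

We have x(1) = 17,  x(2) = 21,  x(3) = 9,  x(4) = 1,  x(5) = 3,  x(6) = 19,  x(7) = 15,  x(8) = 5,  x(9) = 13,  x(10) = 11,  x(11) = 17.
The sequence repeats with period 10.
The value 11 first appears (with j ≥ 2) at x(10).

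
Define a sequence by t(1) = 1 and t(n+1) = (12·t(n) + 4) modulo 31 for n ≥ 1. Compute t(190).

6

Computing terms: t(1) = 1; t(2) = 16; t(3) = 10; t(4) = 0; t(5) = 4; t(6) = 21; t(7) = 8; t(8) = 7; t(9) = 26; t(10) = 6; t(11) = 14; t(12) = 17; t(13) = 22; t(14) = 20; t(15) = 27; t(16) = 18; t(17) = 3; t(18) = 9; t(19) = 19; t(20) = 15; t(21) = 29; t(22) = 11; t(23) = 12; t(24) = 24; t(25) = 13; t(26) = 5; t(27) = 2; t(28) = 28; t(29) = 30; t(30) = 23; t(31) = 1.
Since t(31) = t(1) = 1, the sequence is periodic with period 30.
(190 - 1) mod 30 = 9, so t(190) = t(10) = 6.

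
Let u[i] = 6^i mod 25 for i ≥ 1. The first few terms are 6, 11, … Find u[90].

u[1] = 6; u[2] = 11; u[3] = 16; u[4] = 21; u[5] = 1; u[6] = 6.
The sequence repeats with period 5.
So u[90] = u[1 + ((90-1) mod 5)] = u[5] = 1.

1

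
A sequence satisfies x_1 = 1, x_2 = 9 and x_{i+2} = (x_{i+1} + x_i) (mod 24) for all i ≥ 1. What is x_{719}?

Listing terms: x_1 = 1,  x_2 = 9,  x_3 = 10,  x_4 = 19,  x_5 = 5,  x_6 = 0,  x_7 = 5,  x_8 = 5,  x_9 = 10,  x_{10} = 15,  x_{11} = 1,  x_{12} = 16,  x_{13} = 17,  x_{14} = 9,  x_{15} = 2,  x_{16} = 11,  x_{17} = 13,  x_{18} = 0,  x_{19} = 13,  x_{20} = 13,  x_{21} = 2,  x_{22} = 15,  x_{23} = 17,  x_{24} = 8,  x_{25} = 1,  x_{26} = 9.
The sequence repeats with period 24.
(719 - 1) mod 24 = 22, so x_{719} = x_{23} = 17.

17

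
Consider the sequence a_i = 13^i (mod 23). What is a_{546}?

9

Listing terms: a_1 = 13,  a_2 = 8,  a_3 = 12,  a_4 = 18,  a_5 = 4,  a_6 = 6,  a_7 = 9,  a_8 = 2,  a_9 = 3,  a_{10} = 16,  a_{11} = 1,  a_{12} = 13.
The sequence repeats with period 11.
So a_{546} = a_{1 + ((546-1) mod 11)} = a_7 = 9.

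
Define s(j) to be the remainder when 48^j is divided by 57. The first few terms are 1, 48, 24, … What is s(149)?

Computing terms: s(0) = 1, s(1) = 48, s(2) = 24, s(3) = 12, s(4) = 6, s(5) = 3, s(6) = 30, s(7) = 15, s(8) = 36, s(9) = 18, s(10) = 9, s(11) = 33, s(12) = 45, s(13) = 51, s(14) = 54, s(15) = 27, s(16) = 42, s(17) = 21, s(18) = 39, s(19) = 48.
Since s(19) = s(1) = 48, the sequence is eventually periodic: after a pre-period of length 1 it cycles with period 18.
For j ≥ 1, s(j) depends only on (j - 1) mod 18. (149 - 1) mod 18 = 4, so s(149) = s(5) = 3.

3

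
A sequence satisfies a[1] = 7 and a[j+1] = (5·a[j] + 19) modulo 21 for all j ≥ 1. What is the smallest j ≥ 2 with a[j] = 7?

a[1] = 7; a[2] = 12; a[3] = 16; a[4] = 15; a[5] = 10; a[6] = 6; a[7] = 7.
The sequence repeats with period 6.
The value 7 next appears (with j ≥ 2) at a[7].

7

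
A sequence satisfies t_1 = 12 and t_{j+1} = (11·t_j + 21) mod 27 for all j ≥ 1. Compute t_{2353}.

Listing terms: t_1 = 12,  t_2 = 18,  t_3 = 3,  t_4 = 0,  t_5 = 21,  t_6 = 9,  t_7 = 12.
The sequence repeats with period 6.
So t_{2353} = t_{1 + ((2353-1) mod 6)} = t_1 = 12.

12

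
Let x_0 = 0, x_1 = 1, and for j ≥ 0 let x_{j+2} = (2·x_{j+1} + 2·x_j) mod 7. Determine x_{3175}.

6

Listing terms: x_0 = 0,  x_1 = 1,  x_2 = 2,  x_3 = 6,  x_4 = 2,  x_5 = 2,  x_6 = 1,  x_7 = 6,  x_8 = 0,  x_9 = 5,  x_{10} = 3,  x_{11} = 2,  x_{12} = 3,  x_{13} = 3,  x_{14} = 5,  x_{15} = 2,  x_{16} = 0,  x_{17} = 4,  x_{18} = 1,  x_{19} = 3,  x_{20} = 1,  x_{21} = 1,  x_{22} = 4,  x_{23} = 3,  x_{24} = 0,  x_{25} = 6,  x_{26} = 5,  x_{27} = 1,  x_{28} = 5,  x_{29} = 5,  x_{30} = 6,  x_{31} = 1,  x_{32} = 0,  x_{33} = 2,  x_{34} = 4,  x_{35} = 5,  x_{36} = 4,  x_{37} = 4,  x_{38} = 2,  x_{39} = 5,  x_{40} = 0,  x_{41} = 3,  x_{42} = 6,  x_{43} = 4,  x_{44} = 6,  x_{45} = 6,  x_{46} = 3,  x_{47} = 4,  x_{48} = 0,  x_{49} = 1.
The sequence repeats with period 48.
(3175 - 0) mod 48 = 7, so x_{3175} = x_7 = 6.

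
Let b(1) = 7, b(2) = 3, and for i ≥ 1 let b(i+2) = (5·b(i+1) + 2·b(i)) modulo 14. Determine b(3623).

9

We have b(1) = 7; b(2) = 3; b(3) = 1; b(4) = 11; b(5) = 1; b(6) = 13; b(7) = 11; b(8) = 11; b(9) = 7; b(10) = 1; b(11) = 5; b(12) = 13; b(13) = 5; b(14) = 9; b(15) = 13; b(16) = 13; b(17) = 7; b(18) = 5; b(19) = 11; b(20) = 9; b(21) = 11; b(22) = 3; b(23) = 9; b(24) = 9; b(25) = 7; b(26) = 11; b(27) = 13; b(28) = 3; b(29) = 13; b(30) = 1; b(31) = 3; b(32) = 3; b(33) = 7; b(34) = 13; b(35) = 9; b(36) = 1; b(37) = 9; b(38) = 5; b(39) = 1; b(40) = 1; b(41) = 7; b(42) = 9; b(43) = 3; b(44) = 5; b(45) = 3; b(46) = 11; b(47) = 5; b(48) = 5; b(49) = 7; b(50) = 3.
The sequence repeats with period 48.
(3623 - 1) mod 48 = 22, so b(3623) = b(23) = 9.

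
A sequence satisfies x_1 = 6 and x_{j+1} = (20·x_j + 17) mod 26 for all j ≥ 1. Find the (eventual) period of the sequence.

We have x_1 = 6,  x_2 = 7,  x_3 = 1,  x_4 = 11,  x_5 = 3,  x_6 = 25,  x_7 = 23,  x_8 = 9,  x_9 = 15,  x_{10} = 5,  x_{11} = 13,  x_{12} = 17,  x_{13} = 19,  x_{14} = 7.
Since x_{14} = x_2 = 7, the sequence is eventually periodic: after a pre-period of length 1 it cycles with period 12.

12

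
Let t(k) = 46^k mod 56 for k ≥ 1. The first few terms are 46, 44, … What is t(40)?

Listing terms: t(1) = 46; t(2) = 44; t(3) = 8; t(4) = 32; t(5) = 16; t(6) = 8.
Since t(6) = t(3) = 8, the sequence is eventually periodic: after a pre-period of length 2 it cycles with period 3.
For k ≥ 3, t(k) depends only on (k - 3) mod 3. (40 - 3) mod 3 = 1, so t(40) = t(4) = 32.

32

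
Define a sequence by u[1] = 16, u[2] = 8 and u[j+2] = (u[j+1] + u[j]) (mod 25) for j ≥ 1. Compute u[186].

We have u[1] = 16, u[2] = 8, u[3] = 24, u[4] = 7, u[5] = 6, u[6] = 13, u[7] = 19, u[8] = 7, u[9] = 1, u[10] = 8, u[11] = 9, u[12] = 17, u[13] = 1, u[14] = 18, u[15] = 19, u[16] = 12, u[17] = 6, u[18] = 18, u[19] = 24, u[20] = 17, u[21] = 16, u[22] = 8.
Since (u[21], u[22]) = (u[1], u[2]) = (16, 8) (two consecutive terms determine the rest), the sequence is periodic with period 20.
(186 - 1) mod 20 = 5, so u[186] = u[6] = 13.

13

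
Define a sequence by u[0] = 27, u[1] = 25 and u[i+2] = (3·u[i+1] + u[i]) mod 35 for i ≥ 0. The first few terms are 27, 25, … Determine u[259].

u[0] = 27,  u[1] = 25,  u[2] = 32,  u[3] = 16,  u[4] = 10,  u[5] = 11,  u[6] = 8,  u[7] = 0,  u[8] = 8,  u[9] = 24,  u[10] = 10,  u[11] = 19,  u[12] = 32,  u[13] = 10,  u[14] = 27,  u[15] = 21,  u[16] = 20,  u[17] = 11,  u[18] = 18,  u[19] = 30,  u[20] = 3,  u[21] = 4,  u[22] = 15,  u[23] = 14,  u[24] = 22,  u[25] = 10,  u[26] = 17,  u[27] = 26,  u[28] = 25,  u[29] = 31,  u[30] = 13,  u[31] = 0,  u[32] = 13,  u[33] = 4,  u[34] = 25,  u[35] = 9,  u[36] = 17,  u[37] = 25,  u[38] = 22,  u[39] = 21,  u[40] = 15,  u[41] = 31,  u[42] = 3,  u[43] = 5,  u[44] = 18,  u[45] = 24,  u[46] = 20,  u[47] = 14,  u[48] = 27,  u[49] = 25.
The sequence repeats with period 48.
So u[259] = u[0 + ((259-0) mod 48)] = u[19] = 30.

30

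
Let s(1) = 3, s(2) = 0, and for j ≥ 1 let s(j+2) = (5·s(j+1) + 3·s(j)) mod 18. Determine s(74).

Computing terms: s(1) = 3; s(2) = 0; s(3) = 9; s(4) = 9; s(5) = 0; s(6) = 9.
Since (s(5), s(6)) = (s(2), s(3)) = (0, 9) (two consecutive terms determine the rest), the sequence is eventually periodic: after a pre-period of length 1 it cycles with period 3.
For j ≥ 2, s(j) depends only on (j - 2) mod 3. (74 - 2) mod 3 = 0, so s(74) = s(2) = 0.

0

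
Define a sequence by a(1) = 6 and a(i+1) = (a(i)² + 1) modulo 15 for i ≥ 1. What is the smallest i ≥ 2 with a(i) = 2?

We have a(1) = 6,  a(2) = 7,  a(3) = 5,  a(4) = 11,  a(5) = 2,  a(6) = 5.
Since a(6) = a(3) = 5, the sequence is eventually periodic: after a pre-period of length 2 it cycles with period 3.
The value 2 first appears (with i ≥ 2) at a(5).

5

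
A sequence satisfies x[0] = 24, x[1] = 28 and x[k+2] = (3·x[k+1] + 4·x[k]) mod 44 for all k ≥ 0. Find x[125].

x[0] = 24,  x[1] = 28,  x[2] = 4,  x[3] = 36,  x[4] = 36,  x[5] = 32,  x[6] = 20,  x[7] = 12,  x[8] = 28,  x[9] = 0,  x[10] = 24,  x[11] = 28.
The sequence repeats with period 10.
(125 - 0) mod 10 = 5, so x[125] = x[5] = 32.

32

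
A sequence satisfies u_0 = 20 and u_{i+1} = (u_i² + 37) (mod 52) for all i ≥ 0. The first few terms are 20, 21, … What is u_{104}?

10

We have u_0 = 20,  u_1 = 21,  u_2 = 10,  u_3 = 33,  u_4 = 34,  u_5 = 49,  u_6 = 46,  u_7 = 21.
Since u_7 = u_1 = 21, the sequence is eventually periodic: after a pre-period of length 1 it cycles with period 6.
For i ≥ 1, u_i depends only on (i - 1) mod 6. (104 - 1) mod 6 = 1, so u_{104} = u_2 = 10.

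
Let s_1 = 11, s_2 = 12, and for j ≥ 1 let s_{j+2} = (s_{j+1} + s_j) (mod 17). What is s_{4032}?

1

We have s_1 = 11,  s_2 = 12,  s_3 = 6,  s_4 = 1,  s_5 = 7,  s_6 = 8,  s_7 = 15,  s_8 = 6,  s_9 = 4,  s_{10} = 10,  s_{11} = 14,  s_{12} = 7,  s_{13} = 4,  s_{14} = 11,  s_{15} = 15,  s_{16} = 9,  s_{17} = 7,  s_{18} = 16,  s_{19} = 6,  s_{20} = 5,  s_{21} = 11,  s_{22} = 16,  s_{23} = 10,  s_{24} = 9,  s_{25} = 2,  s_{26} = 11,  s_{27} = 13,  s_{28} = 7,  s_{29} = 3,  s_{30} = 10,  s_{31} = 13,  s_{32} = 6,  s_{33} = 2,  s_{34} = 8,  s_{35} = 10,  s_{36} = 1,  s_{37} = 11,  s_{38} = 12.
Since (s_{37}, s_{38}) = (s_1, s_2) = (11, 12) (two consecutive terms determine the rest), the sequence is periodic with period 36.
(4032 - 1) mod 36 = 35, so s_{4032} = s_{36} = 1.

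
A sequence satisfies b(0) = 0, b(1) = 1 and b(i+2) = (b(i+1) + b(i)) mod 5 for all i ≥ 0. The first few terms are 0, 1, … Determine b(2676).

Listing terms: b(0) = 0,  b(1) = 1,  b(2) = 1,  b(3) = 2,  b(4) = 3,  b(5) = 0,  b(6) = 3,  b(7) = 3,  b(8) = 1,  b(9) = 4,  b(10) = 0,  b(11) = 4,  b(12) = 4,  b(13) = 3,  b(14) = 2,  b(15) = 0,  b(16) = 2,  b(17) = 2,  b(18) = 4,  b(19) = 1,  b(20) = 0,  b(21) = 1.
The sequence repeats with period 20.
(2676 - 0) mod 20 = 16, so b(2676) = b(16) = 2.

2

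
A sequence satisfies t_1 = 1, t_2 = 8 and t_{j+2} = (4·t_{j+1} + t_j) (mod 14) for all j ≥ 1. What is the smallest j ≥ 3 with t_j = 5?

t_1 = 1,  t_2 = 8,  t_3 = 5,  t_4 = 0,  t_5 = 5,  t_6 = 6,  t_7 = 1,  t_8 = 10,  t_9 = 13,  t_{10} = 6,  t_{11} = 9,  t_{12} = 0,  t_{13} = 9,  t_{14} = 8,  t_{15} = 13,  t_{16} = 4,  t_{17} = 1,  t_{18} = 8.
Since (t_{17}, t_{18}) = (t_1, t_2) = (1, 8) (two consecutive terms determine the rest), the sequence is periodic with period 16.
The value 5 first appears (with j ≥ 3) at t_3.

3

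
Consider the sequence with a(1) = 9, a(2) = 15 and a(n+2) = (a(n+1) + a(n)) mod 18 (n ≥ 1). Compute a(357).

Computing terms: a(1) = 9; a(2) = 15; a(3) = 6; a(4) = 3; a(5) = 9; a(6) = 12; a(7) = 3; a(8) = 15; a(9) = 0; a(10) = 15; a(11) = 15; a(12) = 12; a(13) = 9; a(14) = 3; a(15) = 12; a(16) = 15; a(17) = 9; a(18) = 6; a(19) = 15; a(20) = 3; a(21) = 0; a(22) = 3; a(23) = 3; a(24) = 6; a(25) = 9; a(26) = 15.
Since (a(25), a(26)) = (a(1), a(2)) = (9, 15) (two consecutive terms determine the rest), the sequence is periodic with period 24.
So a(357) = a(1 + ((357-1) mod 24)) = a(21) = 0.

0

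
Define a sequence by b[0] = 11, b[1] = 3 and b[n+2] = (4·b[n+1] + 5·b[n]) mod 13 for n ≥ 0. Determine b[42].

We have b[0] = 11, b[1] = 3, b[2] = 2, b[3] = 10, b[4] = 11, b[5] = 3.
Since (b[4], b[5]) = (b[0], b[1]) = (11, 3) (two consecutive terms determine the rest), the sequence is periodic with period 4.
(42 - 0) mod 4 = 2, so b[42] = b[2] = 2.

2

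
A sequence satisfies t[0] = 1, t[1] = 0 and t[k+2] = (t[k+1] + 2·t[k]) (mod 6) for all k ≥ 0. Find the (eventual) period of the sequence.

We have t[0] = 1, t[1] = 0, t[2] = 2, t[3] = 2, t[4] = 0, t[5] = 4, t[6] = 4, t[7] = 0, t[8] = 2.
Since (t[7], t[8]) = (t[1], t[2]) = (0, 2) (two consecutive terms determine the rest), the sequence is eventually periodic: after a pre-period of length 1 it cycles with period 6.

6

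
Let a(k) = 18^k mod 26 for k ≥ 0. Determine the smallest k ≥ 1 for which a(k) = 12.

2

Computing terms: a(0) = 1, a(1) = 18, a(2) = 12, a(3) = 8, a(4) = 14, a(5) = 18.
Since a(5) = a(1) = 18, the sequence is eventually periodic: after a pre-period of length 1 it cycles with period 4.
The value 12 first appears (with k ≥ 1) at a(2).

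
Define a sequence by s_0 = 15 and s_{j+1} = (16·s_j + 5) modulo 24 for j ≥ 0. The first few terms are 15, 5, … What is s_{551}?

13

We have s_0 = 15, s_1 = 5, s_2 = 13, s_3 = 21, s_4 = 5.
Since s_4 = s_1 = 5, the sequence is eventually periodic: after a pre-period of length 1 it cycles with period 3.
For j ≥ 1, s_j depends only on (j - 1) mod 3. (551 - 1) mod 3 = 1, so s_{551} = s_2 = 13.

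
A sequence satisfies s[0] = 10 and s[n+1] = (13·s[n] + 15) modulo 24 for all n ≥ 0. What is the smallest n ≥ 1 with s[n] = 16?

s[0] = 10; s[1] = 1; s[2] = 4; s[3] = 19; s[4] = 22; s[5] = 13; s[6] = 16; s[7] = 7; s[8] = 10.
Since s[8] = s[0] = 10, the sequence is periodic with period 8.
The value 16 first appears (with n ≥ 1) at s[6].

6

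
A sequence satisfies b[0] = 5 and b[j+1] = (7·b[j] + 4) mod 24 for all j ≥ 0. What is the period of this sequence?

b[0] = 5, b[1] = 15, b[2] = 13, b[3] = 23, b[4] = 21, b[5] = 7, b[6] = 5.
Since b[6] = b[0] = 5, the sequence is periodic with period 6.

6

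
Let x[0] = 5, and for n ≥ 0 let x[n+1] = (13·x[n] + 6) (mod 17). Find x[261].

3

We have x[0] = 5,  x[1] = 3,  x[2] = 11,  x[3] = 13,  x[4] = 5.
Since x[4] = x[0] = 5, the sequence is periodic with period 4.
(261 - 0) mod 4 = 1, so x[261] = x[1] = 3.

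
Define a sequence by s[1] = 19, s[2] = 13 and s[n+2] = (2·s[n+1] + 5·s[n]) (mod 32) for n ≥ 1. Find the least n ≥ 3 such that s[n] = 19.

4

We have s[1] = 19,  s[2] = 13,  s[3] = 25,  s[4] = 19,  s[5] = 3,  s[6] = 5,  s[7] = 25,  s[8] = 11,  s[9] = 19,  s[10] = 29,  s[11] = 25,  s[12] = 3,  s[13] = 3,  s[14] = 21,  s[15] = 25,  s[16] = 27,  s[17] = 19,  s[18] = 13.
The sequence repeats with period 16.
The value 19 first appears (with n ≥ 3) at s[4].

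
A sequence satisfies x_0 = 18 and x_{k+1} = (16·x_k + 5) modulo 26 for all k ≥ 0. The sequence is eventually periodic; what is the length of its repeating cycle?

3

Computing terms: x_0 = 18, x_1 = 7, x_2 = 13, x_3 = 5, x_4 = 7.
Since x_4 = x_1 = 7, the sequence is eventually periodic: after a pre-period of length 1 it cycles with period 3.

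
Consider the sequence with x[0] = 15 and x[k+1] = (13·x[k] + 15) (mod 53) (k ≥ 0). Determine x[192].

32

Computing terms: x[0] = 15; x[1] = 51; x[2] = 42; x[3] = 31; x[4] = 47; x[5] = 43; x[6] = 44; x[7] = 4; x[8] = 14; x[9] = 38; x[10] = 32; x[11] = 7; x[12] = 0; x[13] = 15.
The sequence repeats with period 13.
(192 - 0) mod 13 = 10, so x[192] = x[10] = 32.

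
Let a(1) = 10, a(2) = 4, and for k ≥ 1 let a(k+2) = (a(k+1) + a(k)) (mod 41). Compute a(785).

9

We have a(1) = 10,  a(2) = 4,  a(3) = 14,  a(4) = 18,  a(5) = 32,  a(6) = 9,  a(7) = 0,  a(8) = 9,  a(9) = 9,  a(10) = 18,  a(11) = 27,  a(12) = 4,  a(13) = 31,  a(14) = 35,  a(15) = 25,  a(16) = 19,  a(17) = 3,  a(18) = 22,  a(19) = 25,  a(20) = 6,  a(21) = 31,  a(22) = 37,  a(23) = 27,  a(24) = 23,  a(25) = 9,  a(26) = 32,  a(27) = 0,  a(28) = 32,  a(29) = 32,  a(30) = 23,  a(31) = 14,  a(32) = 37,  a(33) = 10,  a(34) = 6,  a(35) = 16,  a(36) = 22,  a(37) = 38,  a(38) = 19,  a(39) = 16,  a(40) = 35,  a(41) = 10,  a(42) = 4.
Since (a(41), a(42)) = (a(1), a(2)) = (10, 4) (two consecutive terms determine the rest), the sequence is periodic with period 40.
So a(785) = a(1 + ((785-1) mod 40)) = a(25) = 9.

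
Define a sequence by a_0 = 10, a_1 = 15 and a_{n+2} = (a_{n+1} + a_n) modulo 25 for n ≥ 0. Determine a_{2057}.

We have a_0 = 10; a_1 = 15; a_2 = 0; a_3 = 15; a_4 = 15; a_5 = 5; a_6 = 20; a_7 = 0; a_8 = 20; a_9 = 20; a_{10} = 15; a_{11} = 10; a_{12} = 0; a_{13} = 10; a_{14} = 10; a_{15} = 20; a_{16} = 5; a_{17} = 0; a_{18} = 5; a_{19} = 5; a_{20} = 10; a_{21} = 15.
The sequence repeats with period 20.
So a_{2057} = a_{0 + ((2057-0) mod 20)} = a_{17} = 0.

0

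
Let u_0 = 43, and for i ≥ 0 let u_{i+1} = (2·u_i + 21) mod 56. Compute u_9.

Computing terms: u_0 = 43, u_1 = 51, u_2 = 11, u_3 = 43.
Since u_3 = u_0 = 43, the sequence is periodic with period 3.
So u_9 = u_{0 + ((9-0) mod 3)} = u_0 = 43.

43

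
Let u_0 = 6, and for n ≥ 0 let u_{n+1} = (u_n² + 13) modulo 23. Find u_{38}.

u_0 = 6; u_1 = 3; u_2 = 22; u_3 = 14; u_4 = 2; u_5 = 17; u_6 = 3.
Since u_6 = u_1 = 3, the sequence is eventually periodic: after a pre-period of length 1 it cycles with period 5.
For n ≥ 1, u_n depends only on (n - 1) mod 5. (38 - 1) mod 5 = 2, so u_{38} = u_3 = 14.

14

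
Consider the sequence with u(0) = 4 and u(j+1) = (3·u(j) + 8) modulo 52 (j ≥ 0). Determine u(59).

16

Computing terms: u(0) = 4,  u(1) = 20,  u(2) = 16,  u(3) = 4.
Since u(3) = u(0) = 4, the sequence is periodic with period 3.
(59 - 0) mod 3 = 2, so u(59) = u(2) = 16.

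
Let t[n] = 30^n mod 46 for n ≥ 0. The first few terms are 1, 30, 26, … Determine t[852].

Listing terms: t[0] = 1; t[1] = 30; t[2] = 26; t[3] = 44; t[4] = 32; t[5] = 40; t[6] = 4; t[7] = 28; t[8] = 12; t[9] = 38; t[10] = 36; t[11] = 22; t[12] = 16; t[13] = 20; t[14] = 2; t[15] = 14; t[16] = 6; t[17] = 42; t[18] = 18; t[19] = 34; t[20] = 8; t[21] = 10; t[22] = 24; t[23] = 30.
Since t[23] = t[1] = 30, the sequence is eventually periodic: after a pre-period of length 1 it cycles with period 22.
For n ≥ 1, t[n] depends only on (n - 1) mod 22. (852 - 1) mod 22 = 15, so t[852] = t[16] = 6.

6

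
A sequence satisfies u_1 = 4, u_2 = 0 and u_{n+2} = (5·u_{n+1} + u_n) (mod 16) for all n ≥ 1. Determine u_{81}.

Computing terms: u_1 = 4; u_2 = 0; u_3 = 4; u_4 = 4; u_5 = 8; u_6 = 12; u_7 = 4; u_8 = 0.
Since (u_7, u_8) = (u_1, u_2) = (4, 0) (two consecutive terms determine the rest), the sequence is periodic with period 6.
So u_{81} = u_{1 + ((81-1) mod 6)} = u_3 = 4.

4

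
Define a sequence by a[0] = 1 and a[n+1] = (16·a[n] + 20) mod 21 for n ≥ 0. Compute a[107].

8

a[0] = 1; a[1] = 15; a[2] = 8; a[3] = 1.
Since a[3] = a[0] = 1, the sequence is periodic with period 3.
So a[107] = a[0 + ((107-0) mod 3)] = a[2] = 8.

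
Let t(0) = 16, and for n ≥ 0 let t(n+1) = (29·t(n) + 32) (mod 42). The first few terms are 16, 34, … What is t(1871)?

10

Computing terms: t(0) = 16, t(1) = 34, t(2) = 10, t(3) = 28, t(4) = 4, t(5) = 22, t(6) = 40, t(7) = 16.
Since t(7) = t(0) = 16, the sequence is periodic with period 7.
So t(1871) = t(0 + ((1871-0) mod 7)) = t(2) = 10.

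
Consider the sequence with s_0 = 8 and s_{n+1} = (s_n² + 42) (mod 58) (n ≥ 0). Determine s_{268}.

26

s_0 = 8; s_1 = 48; s_2 = 26; s_3 = 22; s_4 = 4; s_5 = 0; s_6 = 42; s_7 = 8.
Since s_7 = s_0 = 8, the sequence is periodic with period 7.
(268 - 0) mod 7 = 2, so s_{268} = s_2 = 26.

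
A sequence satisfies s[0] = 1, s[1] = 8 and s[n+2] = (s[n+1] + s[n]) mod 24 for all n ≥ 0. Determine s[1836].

17

We have s[0] = 1,  s[1] = 8,  s[2] = 9,  s[3] = 17,  s[4] = 2,  s[5] = 19,  s[6] = 21,  s[7] = 16,  s[8] = 13,  s[9] = 5,  s[10] = 18,  s[11] = 23,  s[12] = 17,  s[13] = 16,  s[14] = 9,  s[15] = 1,  s[16] = 10,  s[17] = 11,  s[18] = 21,  s[19] = 8,  s[20] = 5,  s[21] = 13,  s[22] = 18,  s[23] = 7,  s[24] = 1,  s[25] = 8.
The sequence repeats with period 24.
So s[1836] = s[0 + ((1836-0) mod 24)] = s[12] = 17.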